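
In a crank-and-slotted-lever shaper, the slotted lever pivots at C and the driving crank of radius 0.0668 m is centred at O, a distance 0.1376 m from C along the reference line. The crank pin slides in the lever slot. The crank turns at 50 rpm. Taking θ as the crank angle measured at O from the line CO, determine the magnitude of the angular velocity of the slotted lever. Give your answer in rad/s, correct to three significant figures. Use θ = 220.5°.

ω = 5.236 rad/s (from 50 rpm).
Crank pin A relative to C: A = (d + r cosθ, r sinθ); lever angle φ = atan2(r sinθ, d + r cosθ).
Differentiating tanφ: φ̇ = rω(d cosθ + r)/(d² + r² + 2dr cosθ).
d² + r² + 2dr cosθ = |CA|² = 0.00941718 m²;  d cosθ + r = -0.037832 m.
|ω_lever| = |0.0668·5.236·-0.037832| / 0.00941718 = 1.4051 rad/s.

1.41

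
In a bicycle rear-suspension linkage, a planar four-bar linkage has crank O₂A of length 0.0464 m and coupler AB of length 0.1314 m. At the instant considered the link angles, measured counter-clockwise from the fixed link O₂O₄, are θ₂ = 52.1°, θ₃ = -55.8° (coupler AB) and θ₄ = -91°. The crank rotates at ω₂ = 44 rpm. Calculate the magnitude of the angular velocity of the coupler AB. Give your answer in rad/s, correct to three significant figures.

1.69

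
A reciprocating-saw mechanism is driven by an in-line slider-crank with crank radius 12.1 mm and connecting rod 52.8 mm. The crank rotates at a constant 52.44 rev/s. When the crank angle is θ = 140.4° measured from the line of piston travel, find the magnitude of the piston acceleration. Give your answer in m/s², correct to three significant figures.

951

ω = 2π·52.4 = 329.5 rad/s
x(θ) = r cosθ + √(L² − r² sin²θ); with ω constant, a = ω²·d²x/dθ².
d²x/dθ² = −r cosθ − r²(cos2θ)/√u − r⁴ sin²2θ/(4u^{3/2}),  u = L² − r² sin²θ = 0.00272835 m².
Substituting r = 0.0121 m, L = 0.0528 m, θ = 140.4°: d²x/dθ² = +0.0087617 m.
a = ω²·d²x/dθ² = (329.5)²·(+0.0087617) = +951.2 m/s²;  |a| = 951.2 m/s².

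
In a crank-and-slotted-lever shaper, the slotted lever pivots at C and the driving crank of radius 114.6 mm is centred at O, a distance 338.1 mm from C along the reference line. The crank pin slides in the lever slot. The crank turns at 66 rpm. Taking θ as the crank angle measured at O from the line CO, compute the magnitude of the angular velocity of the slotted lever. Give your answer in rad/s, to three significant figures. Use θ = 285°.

1.09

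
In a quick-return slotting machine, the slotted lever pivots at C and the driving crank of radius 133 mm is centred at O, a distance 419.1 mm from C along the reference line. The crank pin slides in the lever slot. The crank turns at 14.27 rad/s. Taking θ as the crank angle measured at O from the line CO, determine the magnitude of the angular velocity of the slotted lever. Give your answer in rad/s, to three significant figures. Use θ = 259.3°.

0.607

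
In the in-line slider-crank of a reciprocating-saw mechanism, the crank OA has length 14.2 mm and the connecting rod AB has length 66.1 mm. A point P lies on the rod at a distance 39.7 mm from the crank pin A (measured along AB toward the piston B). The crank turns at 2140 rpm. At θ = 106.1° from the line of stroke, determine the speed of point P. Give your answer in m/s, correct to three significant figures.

2.97

ω = 224.1 rad/s.  Crank-pin speed |V_A| = rω = 3.1822 m/s, perpendicular to OA.
Rod angle: sinφ = −(r/L) sinθ ⇒ φ = -11.911°; ω_rod = −rω cosθ/√(L²−r²sin²θ) = +13.644 rad/s.
V_P = V_A + ω_rod × AP, with AP = 0.0397 m along the rod.
Components: V_Px = −rω sinθ − a·ω_rod·sinφ = -2.9456 m/s;  V_Py = rω cosθ + a·ω_rod·cosφ = -0.35246 m/s.
|V_P| = √(V_Px² + V_Py²) = 2.9666 m/s.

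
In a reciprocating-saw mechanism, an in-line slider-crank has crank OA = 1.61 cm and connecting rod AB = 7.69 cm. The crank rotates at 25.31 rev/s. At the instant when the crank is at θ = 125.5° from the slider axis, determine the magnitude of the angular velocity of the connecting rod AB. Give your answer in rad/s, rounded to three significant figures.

19.6

ω = 159 rad/s (converted from 25.31 rev/s).
The rod makes angle φ with the slider axis where L sinφ = r sinθ; differentiating, L cosφ·φ̇ = r ω cosθ.
L cosφ = √(L² − r² sin²θ) = 0.075775 m.
|ω_rod| = r ω |cosθ| / √(L² − r² sin²θ) = 0.0161·159·0.58070/0.075775 = 19.621 rad/s.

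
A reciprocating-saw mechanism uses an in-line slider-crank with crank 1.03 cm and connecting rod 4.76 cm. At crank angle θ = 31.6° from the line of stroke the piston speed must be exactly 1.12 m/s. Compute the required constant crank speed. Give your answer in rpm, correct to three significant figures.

For an in-line slider-crank, |v_piston| = rω|sinθ|·[1 + r cosθ/√(L² − r² sin²θ)].
With r = 0.0103 m, L = 0.0476 m, θ = 31.6°: the bracketed kinematic factor |dx/dθ| = 0.0063982 m.
ω = v/|dx/dθ| = 1.12/0.0063982 = 175.05 rad/s.
N = 60ω/(2π) = 1671.6 rpm.

1670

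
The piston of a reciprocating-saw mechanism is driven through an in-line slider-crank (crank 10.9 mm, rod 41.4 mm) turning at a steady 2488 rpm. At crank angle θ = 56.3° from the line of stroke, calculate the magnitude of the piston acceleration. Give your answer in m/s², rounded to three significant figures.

ω = 2π·2488/60 = 260.5 rad/s
x(θ) = r cosθ + √(L² − r² sin²θ); with ω constant, a = ω²·d²x/dθ².
d²x/dθ² = −r cosθ − r²(cos2θ)/√u − r⁴ sin²2θ/(4u^{3/2}),  u = L² − r² sin²θ = 0.00163173 m².
Substituting r = 0.0109 m, L = 0.0414 m, θ = 56.3°: d²x/dθ² = -0.0049631 m.
a = ω²·d²x/dθ² = (260.5)²·(-0.0049631) = -336.91 m/s²;  |a| = 336.91 m/s².

337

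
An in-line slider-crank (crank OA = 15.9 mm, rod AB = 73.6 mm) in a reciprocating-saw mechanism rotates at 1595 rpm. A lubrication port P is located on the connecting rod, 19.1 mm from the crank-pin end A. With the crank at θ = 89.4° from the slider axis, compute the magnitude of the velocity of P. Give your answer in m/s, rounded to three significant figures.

2.66

ω = 167 rad/s.  Crank-pin speed |V_A| = rω = 2.6557 m/s, perpendicular to OA.
Rod angle: sinφ = −(r/L) sinθ ⇒ φ = -12.475°; ω_rod = −rω cosθ/√(L²−r²sin²θ) = -0.387 rad/s.
V_P = V_A + ω_rod × AP, with AP = 0.0191 m along the rod.
Components: V_Px = −rω sinθ − a·ω_rod·sinφ = -2.6572 m/s;  V_Py = rω cosθ + a·ω_rod·cosφ = +0.020593 m/s.
|V_P| = √(V_Px² + V_Py²) = 2.6573 m/s.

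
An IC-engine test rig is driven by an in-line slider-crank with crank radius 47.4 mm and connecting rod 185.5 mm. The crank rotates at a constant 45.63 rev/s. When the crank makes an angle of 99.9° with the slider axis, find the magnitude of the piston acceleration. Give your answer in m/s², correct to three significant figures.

1640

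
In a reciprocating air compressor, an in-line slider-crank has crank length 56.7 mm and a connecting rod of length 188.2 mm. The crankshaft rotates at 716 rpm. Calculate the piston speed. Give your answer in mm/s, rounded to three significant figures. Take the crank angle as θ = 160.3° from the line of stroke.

ω = 2π·716/60 = 74.98 rad/s
For an in-line slider-crank, x = r cosθ + √(L² − r² sin²θ), so v = −rω sinθ·[1 + r cosθ/√(L² − r² sin²θ)].
With r = 0.0567 m, L = 0.1882 m, θ = 160.3°: √(L² − r² sin²θ) = 0.18723 m.
v = −0.0567·74.98·0.33710·[1 + 0.0567·-0.94147/0.18723] = -1.0245 m/s.
|v| = 1.0245 m/s = 1024.5 mm/s.

1020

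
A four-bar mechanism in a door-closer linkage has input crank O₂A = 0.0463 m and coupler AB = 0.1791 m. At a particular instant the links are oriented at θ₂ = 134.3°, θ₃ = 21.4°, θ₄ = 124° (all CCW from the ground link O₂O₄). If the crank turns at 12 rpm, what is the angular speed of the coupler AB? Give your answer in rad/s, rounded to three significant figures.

0.0595

ω₂ = 1.257 rad/s (from 12 rpm).
Differentiating the loop-closure r₂e^{iθ₂}+r₃e^{iθ₃}=r₁+r₄e^{iθ₄} gives r₂ω₂e^{iθ₂}+r₃ω₃e^{iθ₃}=r₄ω₄e^{iθ₄}.
Eliminating the other unknown: ω₃ = r₂ω₂ sin(θ₄−θ₂) / [r₃ sin(θ₃−θ₄)].
Numerator sine = -0.17880; denominator sine = -0.97592.
Result = 0.0463·1.257·(-0.17880) / (0.1791·(-0.97592)) = +0.059519 rad/s; magnitude 0.059519 rad/s.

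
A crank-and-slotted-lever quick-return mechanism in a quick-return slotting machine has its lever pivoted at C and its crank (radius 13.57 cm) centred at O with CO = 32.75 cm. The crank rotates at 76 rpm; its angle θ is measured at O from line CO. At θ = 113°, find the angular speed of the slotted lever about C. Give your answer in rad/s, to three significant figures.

ω = 7.959 rad/s (from 76 rpm).
Crank pin A relative to C: A = (d + r cosθ, r sinθ); lever angle φ = atan2(r sinθ, d + r cosθ).
Differentiating tanφ: φ̇ = rω(d cosθ + r)/(d² + r² + 2dr cosθ).
d² + r² + 2dr cosθ = |CA|² = 0.0909412 m²;  d cosθ + r = +0.0077356 m.
|ω_lever| = |0.1357·7.959·+0.0077356| / 0.0909412 = 0.091866 rad/s.

0.0919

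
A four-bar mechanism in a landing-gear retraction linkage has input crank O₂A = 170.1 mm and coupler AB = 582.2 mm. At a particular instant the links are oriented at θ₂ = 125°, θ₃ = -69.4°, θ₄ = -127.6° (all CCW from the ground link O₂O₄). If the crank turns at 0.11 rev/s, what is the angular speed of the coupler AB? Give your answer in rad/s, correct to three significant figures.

ω₂ = 0.6912 rad/s (from 0.11 rev/s).
Differentiating the loop-closure r₂e^{iθ₂}+r₃e^{iθ₃}=r₁+r₄e^{iθ₄} gives r₂ω₂e^{iθ₂}+r₃ω₃e^{iθ₃}=r₄ω₄e^{iθ₄}.
Eliminating the other unknown: ω₃ = r₂ω₂ sin(θ₄−θ₂) / [r₃ sin(θ₃−θ₄)].
Numerator sine = +0.95424; denominator sine = +0.84989.
Result = 0.1701·0.6912·(+0.95424) / (0.5822·(+0.84989)) = +0.22672 rad/s; magnitude 0.22672 rad/s.

0.227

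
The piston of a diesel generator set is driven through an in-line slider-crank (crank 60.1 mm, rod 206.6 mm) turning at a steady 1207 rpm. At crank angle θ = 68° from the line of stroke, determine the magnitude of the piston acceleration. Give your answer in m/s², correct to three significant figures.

154

ω = 2π·1207/60 = 126.4 rad/s
x(θ) = r cosθ + √(L² − r² sin²θ); with ω constant, a = ω²·d²x/dθ².
d²x/dθ² = −r cosθ − r²(cos2θ)/√u − r⁴ sin²2θ/(4u^{3/2}),  u = L² − r² sin²θ = 0.0395784 m².
Substituting r = 0.0601 m, L = 0.2066 m, θ = 68°: d²x/dθ² = -0.0096534 m.
a = ω²·d²x/dθ² = (126.4)²·(-0.0096534) = -154.22 m/s²;  |a| = 154.22 m/s².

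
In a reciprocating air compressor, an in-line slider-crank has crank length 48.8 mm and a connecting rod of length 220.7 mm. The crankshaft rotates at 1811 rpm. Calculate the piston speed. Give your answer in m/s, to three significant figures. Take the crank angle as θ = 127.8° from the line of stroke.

6.31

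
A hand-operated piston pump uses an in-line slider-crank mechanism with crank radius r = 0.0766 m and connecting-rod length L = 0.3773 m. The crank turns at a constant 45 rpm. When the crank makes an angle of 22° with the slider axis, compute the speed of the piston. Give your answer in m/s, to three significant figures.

ω = 2π·45/60 = 4.712 rad/s
For an in-line slider-crank, x = r cosθ + √(L² − r² sin²θ), so v = −rω sinθ·[1 + r cosθ/√(L² − r² sin²θ)].
With r = 0.0766 m, L = 0.3773 m, θ = 22°: √(L² − r² sin²θ) = 0.37621 m.
v = −0.0766·4.712·0.37461·[1 + 0.0766·0.92718/0.37621] = -0.16075 m/s.
|v| = 0.16075 m/s.

0.161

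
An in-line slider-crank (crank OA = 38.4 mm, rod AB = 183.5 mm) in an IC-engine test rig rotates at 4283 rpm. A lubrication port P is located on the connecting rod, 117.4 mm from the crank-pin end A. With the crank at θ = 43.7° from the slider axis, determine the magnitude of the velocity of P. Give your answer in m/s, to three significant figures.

ω = 448.5 rad/s.  Crank-pin speed |V_A| = rω = 17.223 m/s, perpendicular to OA.
Rod angle: sinφ = −(r/L) sinθ ⇒ φ = -8.313°; ω_rod = −rω cosθ/√(L²−r²sin²θ) = -68.577 rad/s.
V_P = V_A + ω_rod × AP, with AP = 0.1174 m along the rod.
Components: V_Px = −rω sinθ − a·ω_rod·sinφ = -13.063 m/s;  V_Py = rω cosθ + a·ω_rod·cosφ = +4.4853 m/s.
|V_P| = √(V_Px² + V_Py²) = 13.812 m/s.

13.8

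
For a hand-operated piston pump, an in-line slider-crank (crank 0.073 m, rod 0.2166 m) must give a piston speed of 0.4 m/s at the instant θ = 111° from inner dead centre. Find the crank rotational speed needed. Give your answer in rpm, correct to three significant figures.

64.2

For an in-line slider-crank, |v_piston| = rω|sinθ|·[1 + r cosθ/√(L² − r² sin²θ)].
With r = 0.073 m, L = 0.2166 m, θ = 111°: the bracketed kinematic factor |dx/dθ| = 0.05948 m.
ω = v/|dx/dθ| = 0.4/0.05948 = 6.725 rad/s.
N = 60ω/(2π) = 64.219 rpm.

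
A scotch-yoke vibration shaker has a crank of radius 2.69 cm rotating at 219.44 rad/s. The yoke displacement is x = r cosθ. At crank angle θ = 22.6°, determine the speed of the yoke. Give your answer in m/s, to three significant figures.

ω = 219.4 rad/s
x = r cosθ ⇒ ẋ = −rω sinθ.
|v| = rω|sinθ| = 0.0269·219.4·|sin 22.6°| = 2.2685 m/s.

2.27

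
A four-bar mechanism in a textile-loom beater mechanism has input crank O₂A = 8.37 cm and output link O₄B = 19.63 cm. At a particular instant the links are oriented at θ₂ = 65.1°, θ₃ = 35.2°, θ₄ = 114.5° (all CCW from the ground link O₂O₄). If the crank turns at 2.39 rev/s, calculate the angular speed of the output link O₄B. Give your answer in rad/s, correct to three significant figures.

3.25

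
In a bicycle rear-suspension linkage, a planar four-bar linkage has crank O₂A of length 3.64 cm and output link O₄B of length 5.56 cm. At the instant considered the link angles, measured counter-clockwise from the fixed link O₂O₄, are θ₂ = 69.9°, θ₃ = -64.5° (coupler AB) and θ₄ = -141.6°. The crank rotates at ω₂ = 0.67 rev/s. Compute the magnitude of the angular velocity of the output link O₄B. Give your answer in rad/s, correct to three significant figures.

2.02

ω₂ = 4.21 rad/s (from 0.67 rev/s).
Differentiating the loop-closure r₂e^{iθ₂}+r₃e^{iθ₃}=r₁+r₄e^{iθ₄} gives r₂ω₂e^{iθ₂}+r₃ω₃e^{iθ₃}=r₄ω₄e^{iθ₄}.
Eliminating the other unknown: ω₄ = r₂ω₂ sin(θ₂−θ₃) / [r₄ sin(θ₄−θ₃)].
Numerator sine = +0.71447; denominator sine = -0.97476.
Result = 0.0364·4.21·(+0.71447) / (0.0556·(-0.97476)) = -2.0201 rad/s; magnitude 2.0201 rad/s.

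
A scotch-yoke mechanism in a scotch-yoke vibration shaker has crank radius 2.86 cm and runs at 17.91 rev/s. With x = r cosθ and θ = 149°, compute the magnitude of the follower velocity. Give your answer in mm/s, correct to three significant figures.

1660

ω = 112.5 rad/s (from 17.91 rev/s).
x = r cosθ ⇒ ẋ = −rω sinθ.
|v| = rω|sinθ| = 0.0286·112.5·|sin 149°| = 1.6576 m/s = 1657.6 mm/s.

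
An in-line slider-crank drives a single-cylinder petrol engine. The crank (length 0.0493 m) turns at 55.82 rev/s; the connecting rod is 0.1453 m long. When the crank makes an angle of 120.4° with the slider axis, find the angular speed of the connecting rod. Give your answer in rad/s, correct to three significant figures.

63.0

ω = 350.7 rad/s (converted from 55.82 rev/s).
The rod makes angle φ with the slider axis where L sinφ = r sinθ; differentiating, L cosφ·φ̇ = r ω cosθ.
L cosφ = √(L² − r² sin²θ) = 0.13894 m.
|ω_rod| = r ω |cosθ| / √(L² − r² sin²θ) = 0.0493·350.7·0.50603/0.13894 = 62.976 rad/s.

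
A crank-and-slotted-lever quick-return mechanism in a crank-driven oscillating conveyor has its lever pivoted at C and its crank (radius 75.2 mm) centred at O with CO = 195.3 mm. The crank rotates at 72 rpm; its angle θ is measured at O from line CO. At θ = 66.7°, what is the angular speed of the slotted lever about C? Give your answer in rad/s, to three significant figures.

1.56

ω = 7.54 rad/s (from 72 rpm).
Crank pin A relative to C: A = (d + r cosθ, r sinθ); lever angle φ = atan2(r sinθ, d + r cosθ).
Differentiating tanφ: φ̇ = rω(d cosθ + r)/(d² + r² + 2dr cosθ).
d² + r² + 2dr cosθ = |CA|² = 0.0554155 m²;  d cosθ + r = +0.15245 m.
|ω_lever| = |0.0752·7.54·+0.15245| / 0.0554155 = 1.5598 rad/s.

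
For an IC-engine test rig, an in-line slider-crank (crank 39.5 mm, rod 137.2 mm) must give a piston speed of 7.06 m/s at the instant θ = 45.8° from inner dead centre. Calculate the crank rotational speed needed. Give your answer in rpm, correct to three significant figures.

1980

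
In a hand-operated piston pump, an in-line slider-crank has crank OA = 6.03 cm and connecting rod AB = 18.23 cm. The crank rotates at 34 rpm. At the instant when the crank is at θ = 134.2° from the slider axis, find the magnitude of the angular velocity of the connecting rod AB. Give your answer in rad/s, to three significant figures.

0.845

ω = 3.56 rad/s (converted from 34 rpm).
The rod makes angle φ with the slider axis where L sinφ = r sinθ; differentiating, L cosφ·φ̇ = r ω cosθ.
L cosφ = √(L² − r² sin²θ) = 0.1771 m.
|ω_rod| = r ω |cosθ| / √(L² − r² sin²θ) = 0.0603·3.56·0.69717/0.1771 = 0.84516 rad/s.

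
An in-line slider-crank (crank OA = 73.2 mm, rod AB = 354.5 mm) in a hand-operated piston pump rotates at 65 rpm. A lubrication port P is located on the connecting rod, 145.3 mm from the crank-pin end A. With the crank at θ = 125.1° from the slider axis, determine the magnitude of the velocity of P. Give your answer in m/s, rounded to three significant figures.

ω = 6.807 rad/s.  Crank-pin speed |V_A| = rω = 0.49826 m/s, perpendicular to OA.
Rod angle: sinφ = −(r/L) sinθ ⇒ φ = -9.726°; ω_rod = −rω cosθ/√(L²−r²sin²θ) = +0.81997 rad/s.
V_P = V_A + ω_rod × AP, with AP = 0.1453 m along the rod.
Components: V_Px = −rω sinθ − a·ω_rod·sinφ = -0.38752 m/s;  V_Py = rω cosθ + a·ω_rod·cosφ = -0.16907 m/s.
|V_P| = √(V_Px² + V_Py²) = 0.4228 m/s.

0.423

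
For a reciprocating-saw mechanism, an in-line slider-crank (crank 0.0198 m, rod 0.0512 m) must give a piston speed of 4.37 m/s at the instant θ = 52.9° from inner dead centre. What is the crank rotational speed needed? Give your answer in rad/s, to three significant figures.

For an in-line slider-crank, |v_piston| = rω|sinθ|·[1 + r cosθ/√(L² − r² sin²θ)].
With r = 0.0198 m, L = 0.0512 m, θ = 52.9°: the bracketed kinematic factor |dx/dθ| = 0.019665 m.
ω = v/|dx/dθ| = 4.37/0.019665 = 222.22 rad/s.

222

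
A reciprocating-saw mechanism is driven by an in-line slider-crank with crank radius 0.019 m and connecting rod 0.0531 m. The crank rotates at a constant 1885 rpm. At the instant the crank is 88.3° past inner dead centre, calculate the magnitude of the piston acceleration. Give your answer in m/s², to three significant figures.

261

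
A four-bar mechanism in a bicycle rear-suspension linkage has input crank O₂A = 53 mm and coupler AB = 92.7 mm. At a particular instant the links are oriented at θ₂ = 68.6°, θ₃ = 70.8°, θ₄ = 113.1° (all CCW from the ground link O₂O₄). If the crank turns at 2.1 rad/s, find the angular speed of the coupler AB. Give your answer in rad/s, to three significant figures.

1.25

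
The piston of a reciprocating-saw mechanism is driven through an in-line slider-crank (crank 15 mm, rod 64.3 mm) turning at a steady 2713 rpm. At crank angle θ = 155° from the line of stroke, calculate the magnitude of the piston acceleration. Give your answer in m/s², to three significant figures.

913

ω = 2π·2713/60 = 284.1 rad/s
x(θ) = r cosθ + √(L² − r² sin²θ); with ω constant, a = ω²·d²x/dθ².
d²x/dθ² = −r cosθ − r²(cos2θ)/√u − r⁴ sin²2θ/(4u^{3/2}),  u = L² − r² sin²θ = 0.0040943 m².
Substituting r = 0.015 m, L = 0.0643 m, θ = 155°: d²x/dθ² = +0.011306 m.
a = ω²·d²x/dθ² = (284.1)²·(+0.011306) = +912.57 m/s²;  |a| = 912.57 m/s².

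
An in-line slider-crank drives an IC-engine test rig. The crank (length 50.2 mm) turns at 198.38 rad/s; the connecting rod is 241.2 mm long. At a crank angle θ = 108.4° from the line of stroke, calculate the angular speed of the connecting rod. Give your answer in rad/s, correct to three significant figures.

ω = 198.4 rad/s
The rod makes angle φ with the slider axis where L sinφ = r sinθ; differentiating, L cosφ·φ̇ = r ω cosθ.
L cosφ = √(L² − r² sin²θ) = 0.23645 m.
|ω_rod| = r ω |cosθ| / √(L² − r² sin²θ) = 0.0502·198.4·0.31565/0.23645 = 13.294 rad/s.

13.3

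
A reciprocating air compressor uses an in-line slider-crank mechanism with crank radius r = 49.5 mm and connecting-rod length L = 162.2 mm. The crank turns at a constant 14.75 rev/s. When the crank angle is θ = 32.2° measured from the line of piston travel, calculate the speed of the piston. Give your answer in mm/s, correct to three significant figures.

ω = 2π·14.8 = 92.68 rad/s
For an in-line slider-crank, x = r cosθ + √(L² − r² sin²θ), so v = −rω sinθ·[1 + r cosθ/√(L² − r² sin²θ)].
With r = 0.0495 m, L = 0.1622 m, θ = 32.2°: √(L² − r² sin²θ) = 0.16004 m.
v = −0.0495·92.68·0.53288·[1 + 0.0495·0.84619/0.16004] = -3.0844 m/s.
|v| = 3.0844 m/s = 3084.4 mm/s.

3080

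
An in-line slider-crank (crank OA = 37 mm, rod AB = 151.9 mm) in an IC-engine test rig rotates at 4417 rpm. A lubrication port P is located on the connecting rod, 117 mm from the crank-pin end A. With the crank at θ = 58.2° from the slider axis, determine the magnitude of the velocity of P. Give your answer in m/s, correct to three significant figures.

16.1

ω = 462.5 rad/s.  Crank-pin speed |V_A| = rω = 17.114 m/s, perpendicular to OA.
Rod angle: sinφ = −(r/L) sinθ ⇒ φ = -11.948°; ω_rod = −rω cosθ/√(L²−r²sin²θ) = -60.686 rad/s.
V_P = V_A + ω_rod × AP, with AP = 0.117 m along the rod.
Components: V_Px = −rω sinθ − a·ω_rod·sinφ = -16.015 m/s;  V_Py = rω cosθ + a·ω_rod·cosφ = +2.072 m/s.
|V_P| = √(V_Px² + V_Py²) = 16.149 m/s.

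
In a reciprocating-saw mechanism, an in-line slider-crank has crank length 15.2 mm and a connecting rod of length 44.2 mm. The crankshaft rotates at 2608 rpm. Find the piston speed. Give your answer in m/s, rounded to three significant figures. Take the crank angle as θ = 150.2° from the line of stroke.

1.44

ω = 2π·2608/60 = 273.1 rad/s
For an in-line slider-crank, x = r cosθ + √(L² − r² sin²θ), so v = −rω sinθ·[1 + r cosθ/√(L² − r² sin²θ)].
With r = 0.0152 m, L = 0.0442 m, θ = 150.2°: √(L² − r² sin²θ) = 0.04355 m.
v = −0.0152·273.1·0.49697·[1 + 0.0152·-0.86777/0.04355] = -1.4382 m/s.
|v| = 1.4382 m/s.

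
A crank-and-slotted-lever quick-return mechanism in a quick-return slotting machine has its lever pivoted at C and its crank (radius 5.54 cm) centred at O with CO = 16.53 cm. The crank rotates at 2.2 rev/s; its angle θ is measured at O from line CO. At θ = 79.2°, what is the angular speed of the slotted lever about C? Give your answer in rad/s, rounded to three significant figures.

ω = 13.82 rad/s (from 2.2 rev/s).
Crank pin A relative to C: A = (d + r cosθ, r sinθ); lever angle φ = atan2(r sinθ, d + r cosθ).
Differentiating tanφ: φ̇ = rω(d cosθ + r)/(d² + r² + 2dr cosθ).
d² + r² + 2dr cosθ = |CA|² = 0.0338252 m²;  d cosθ + r = +0.086374 m.
|ω_lever| = |0.0554·13.82·+0.086374| / 0.0338252 = 1.9555 rad/s.

1.96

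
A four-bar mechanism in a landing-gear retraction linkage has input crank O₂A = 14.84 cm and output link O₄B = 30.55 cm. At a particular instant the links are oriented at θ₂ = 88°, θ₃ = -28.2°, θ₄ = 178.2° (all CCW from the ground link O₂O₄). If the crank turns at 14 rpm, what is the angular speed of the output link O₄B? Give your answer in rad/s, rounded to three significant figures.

ω₂ = 1.466 rad/s (from 14 rpm).
Differentiating the loop-closure r₂e^{iθ₂}+r₃e^{iθ₃}=r₁+r₄e^{iθ₄} gives r₂ω₂e^{iθ₂}+r₃ω₃e^{iθ₃}=r₄ω₄e^{iθ₄}.
Eliminating the other unknown: ω₄ = r₂ω₂ sin(θ₂−θ₃) / [r₄ sin(θ₄−θ₃)].
Numerator sine = +0.89726; denominator sine = -0.44464.
Result = 0.1484·1.466·(+0.89726) / (0.3055·(-0.44464)) = -1.4371 rad/s; magnitude 1.4371 rad/s.

1.44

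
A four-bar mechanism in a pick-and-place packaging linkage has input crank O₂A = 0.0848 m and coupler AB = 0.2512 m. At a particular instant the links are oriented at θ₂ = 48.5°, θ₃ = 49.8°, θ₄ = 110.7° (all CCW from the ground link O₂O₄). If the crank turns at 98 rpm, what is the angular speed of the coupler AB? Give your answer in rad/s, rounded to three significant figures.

3.51

ω₂ = 10.26 rad/s (from 98 rpm).
Differentiating the loop-closure r₂e^{iθ₂}+r₃e^{iθ₃}=r₁+r₄e^{iθ₄} gives r₂ω₂e^{iθ₂}+r₃ω₃e^{iθ₃}=r₄ω₄e^{iθ₄}.
Eliminating the other unknown: ω₃ = r₂ω₂ sin(θ₄−θ₂) / [r₃ sin(θ₃−θ₄)].
Numerator sine = +0.88458; denominator sine = -0.87377.
Result = 0.0848·10.26·(+0.88458) / (0.2512·(-0.87377)) = -3.5073 rad/s; magnitude 3.5073 rad/s.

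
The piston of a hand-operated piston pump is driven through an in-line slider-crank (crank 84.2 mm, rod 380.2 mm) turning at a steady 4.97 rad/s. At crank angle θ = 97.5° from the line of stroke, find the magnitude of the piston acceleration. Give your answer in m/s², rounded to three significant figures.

0.727

ω = 4.97 rad/s
x(θ) = r cosθ + √(L² − r² sin²θ); with ω constant, a = ω²·d²x/dθ².
d²x/dθ² = −r cosθ − r²(cos2θ)/√u − r⁴ sin²2θ/(4u^{3/2}),  u = L² − r² sin²θ = 0.137583 m².
Substituting r = 0.0842 m, L = 0.3802 m, θ = 97.5°: d²x/dθ² = +0.029436 m.
a = ω²·d²x/dθ² = (4.97)²·(+0.029436) = +0.7271 m/s²;  |a| = 0.7271 m/s².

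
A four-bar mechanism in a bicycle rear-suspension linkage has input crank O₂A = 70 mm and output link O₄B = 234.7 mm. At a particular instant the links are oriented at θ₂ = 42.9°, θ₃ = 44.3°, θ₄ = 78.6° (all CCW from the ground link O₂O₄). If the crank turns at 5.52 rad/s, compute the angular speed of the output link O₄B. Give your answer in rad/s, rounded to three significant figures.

0.0714

ω₂ = 5.52 rad/s
Differentiating the loop-closure r₂e^{iθ₂}+r₃e^{iθ₃}=r₁+r₄e^{iθ₄} gives r₂ω₂e^{iθ₂}+r₃ω₃e^{iθ₃}=r₄ω₄e^{iθ₄}.
Eliminating the other unknown: ω₄ = r₂ω₂ sin(θ₂−θ₃) / [r₄ sin(θ₄−θ₃)].
Numerator sine = -0.02443; denominator sine = +0.56353.
Result = 0.07·5.52·(-0.02443) / (0.2347·(+0.56353)) = -0.071379 rad/s; magnitude 0.071379 rad/s.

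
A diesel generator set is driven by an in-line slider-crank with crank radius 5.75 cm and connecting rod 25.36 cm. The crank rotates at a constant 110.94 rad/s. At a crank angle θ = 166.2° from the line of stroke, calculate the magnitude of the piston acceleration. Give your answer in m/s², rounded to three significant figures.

ω = 110.9 rad/s
x(θ) = r cosθ + √(L² − r² sin²θ); with ω constant, a = ω²·d²x/dθ².
d²x/dθ² = −r cosθ − r²(cos2θ)/√u − r⁴ sin²2θ/(4u^{3/2}),  u = L² − r² sin²θ = 0.0641248 m².
Substituting r = 0.0575 m, L = 0.2536 m, θ = 166.2°: d²x/dθ² = +0.044233 m.
a = ω²·d²x/dθ² = (110.9)²·(+0.044233) = +544.41 m/s²;  |a| = 544.41 m/s².

544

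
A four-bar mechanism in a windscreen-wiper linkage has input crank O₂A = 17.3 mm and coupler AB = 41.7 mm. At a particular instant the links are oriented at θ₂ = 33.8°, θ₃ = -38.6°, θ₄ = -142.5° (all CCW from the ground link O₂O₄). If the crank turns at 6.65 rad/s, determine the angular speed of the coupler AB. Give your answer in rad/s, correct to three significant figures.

0.183

ω₂ = 6.65 rad/s
Differentiating the loop-closure r₂e^{iθ₂}+r₃e^{iθ₃}=r₁+r₄e^{iθ₄} gives r₂ω₂e^{iθ₂}+r₃ω₃e^{iθ₃}=r₄ω₄e^{iθ₄}.
Eliminating the other unknown: ω₃ = r₂ω₂ sin(θ₄−θ₂) / [r₃ sin(θ₃−θ₄)].
Numerator sine = -0.06453; denominator sine = +0.97072.
Result = 0.0173·6.65·(-0.06453) / (0.0417·(+0.97072)) = -0.18341 rad/s; magnitude 0.18341 rad/s.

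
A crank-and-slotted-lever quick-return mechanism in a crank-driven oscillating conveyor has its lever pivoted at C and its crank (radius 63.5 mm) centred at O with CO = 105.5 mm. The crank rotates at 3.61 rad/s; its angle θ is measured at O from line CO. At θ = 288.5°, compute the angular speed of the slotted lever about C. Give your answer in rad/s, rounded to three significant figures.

ω = 3.61 rad/s
Crank pin A relative to C: A = (d + r cosθ, r sinθ); lever angle φ = atan2(r sinθ, d + r cosθ).
Differentiating tanφ: φ̇ = rω(d cosθ + r)/(d² + r² + 2dr cosθ).
d² + r² + 2dr cosθ = |CA|² = 0.0194139 m²;  d cosθ + r = +0.096976 m.
|ω_lever| = |0.0635·3.61·+0.096976| / 0.0194139 = 1.1451 rad/s.

1.15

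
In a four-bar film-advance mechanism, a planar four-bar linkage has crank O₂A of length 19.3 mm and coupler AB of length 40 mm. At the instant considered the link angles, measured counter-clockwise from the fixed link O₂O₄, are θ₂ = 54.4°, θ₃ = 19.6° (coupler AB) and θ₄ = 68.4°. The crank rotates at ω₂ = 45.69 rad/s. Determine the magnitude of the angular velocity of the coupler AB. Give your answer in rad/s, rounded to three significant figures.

7.09

ω₂ = 45.69 rad/s
Differentiating the loop-closure r₂e^{iθ₂}+r₃e^{iθ₃}=r₁+r₄e^{iθ₄} gives r₂ω₂e^{iθ₂}+r₃ω₃e^{iθ₃}=r₄ω₄e^{iθ₄}.
Eliminating the other unknown: ω₃ = r₂ω₂ sin(θ₄−θ₂) / [r₃ sin(θ₃−θ₄)].
Numerator sine = +0.24192; denominator sine = -0.75241.
Result = 0.0193·45.69·(+0.24192) / (0.04·(-0.75241)) = -7.0882 rad/s; magnitude 7.0882 rad/s.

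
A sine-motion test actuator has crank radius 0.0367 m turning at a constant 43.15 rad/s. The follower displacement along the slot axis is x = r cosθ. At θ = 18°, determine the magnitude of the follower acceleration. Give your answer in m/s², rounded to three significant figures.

ω = 43.15 rad/s
x = r cosθ ⇒ ẍ = −rω² cosθ (ω constant).
|a| = rω²|cosθ| = 0.0367·(43.15)²·|cos 18°| = 64.988 m/s².

65.0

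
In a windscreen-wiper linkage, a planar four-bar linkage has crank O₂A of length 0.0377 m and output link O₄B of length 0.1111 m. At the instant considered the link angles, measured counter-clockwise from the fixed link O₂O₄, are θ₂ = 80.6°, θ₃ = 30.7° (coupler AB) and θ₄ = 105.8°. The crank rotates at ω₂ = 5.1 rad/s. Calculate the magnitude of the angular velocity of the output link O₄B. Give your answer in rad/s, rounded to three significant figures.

1.37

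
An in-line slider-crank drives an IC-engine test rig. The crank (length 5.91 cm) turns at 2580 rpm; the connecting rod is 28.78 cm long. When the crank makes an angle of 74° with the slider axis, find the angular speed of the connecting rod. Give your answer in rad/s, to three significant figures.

ω = 270.2 rad/s (converted from 2580 rpm).
The rod makes angle φ with the slider axis where L sinφ = r sinθ; differentiating, L cosφ·φ̇ = r ω cosθ.
L cosφ = √(L² − r² sin²θ) = 0.28214 m.
|ω_rod| = r ω |cosθ| / √(L² − r² sin²θ) = 0.0591·270.2·0.27564/0.28214 = 15.6 rad/s.

15.6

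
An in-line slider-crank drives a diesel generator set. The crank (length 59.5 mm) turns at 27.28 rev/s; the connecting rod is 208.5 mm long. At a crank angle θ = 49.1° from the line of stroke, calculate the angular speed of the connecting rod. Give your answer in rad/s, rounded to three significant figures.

32.8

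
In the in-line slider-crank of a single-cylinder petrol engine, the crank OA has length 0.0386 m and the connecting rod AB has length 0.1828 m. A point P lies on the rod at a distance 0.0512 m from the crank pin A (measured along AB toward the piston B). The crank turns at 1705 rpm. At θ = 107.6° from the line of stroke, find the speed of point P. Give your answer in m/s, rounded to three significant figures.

ω = 178.5 rad/s.  Crank-pin speed |V_A| = rω = 6.8919 m/s, perpendicular to OA.
Rod angle: sinφ = −(r/L) sinθ ⇒ φ = -11.612°; ω_rod = −rω cosθ/√(L²−r²sin²θ) = +11.638 rad/s.
V_P = V_A + ω_rod × AP, with AP = 0.0512 m along the rod.
Components: V_Px = −rω sinθ − a·ω_rod·sinφ = -6.4494 m/s;  V_Py = rω cosθ + a·ω_rod·cosφ = -1.5002 m/s.
|V_P| = √(V_Px² + V_Py²) = 6.6216 m/s.

6.62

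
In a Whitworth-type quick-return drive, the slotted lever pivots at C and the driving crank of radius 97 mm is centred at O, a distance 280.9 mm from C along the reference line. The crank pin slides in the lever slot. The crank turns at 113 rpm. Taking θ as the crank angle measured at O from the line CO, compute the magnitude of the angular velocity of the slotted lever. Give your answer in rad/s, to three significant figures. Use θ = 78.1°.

1.79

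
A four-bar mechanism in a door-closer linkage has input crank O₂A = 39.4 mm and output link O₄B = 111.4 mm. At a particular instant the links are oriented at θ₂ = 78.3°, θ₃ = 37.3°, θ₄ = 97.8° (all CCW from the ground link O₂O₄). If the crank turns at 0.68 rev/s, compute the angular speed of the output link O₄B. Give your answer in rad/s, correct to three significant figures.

1.14

ω₂ = 4.273 rad/s (from 0.68 rev/s).
Differentiating the loop-closure r₂e^{iθ₂}+r₃e^{iθ₃}=r₁+r₄e^{iθ₄} gives r₂ω₂e^{iθ₂}+r₃ω₃e^{iθ₃}=r₄ω₄e^{iθ₄}.
Eliminating the other unknown: ω₄ = r₂ω₂ sin(θ₂−θ₃) / [r₄ sin(θ₄−θ₃)].
Numerator sine = +0.65606; denominator sine = +0.87036.
Result = 0.0394·4.273·(+0.65606) / (0.1114·(+0.87036)) = +1.1391 rad/s; magnitude 1.1391 rad/s.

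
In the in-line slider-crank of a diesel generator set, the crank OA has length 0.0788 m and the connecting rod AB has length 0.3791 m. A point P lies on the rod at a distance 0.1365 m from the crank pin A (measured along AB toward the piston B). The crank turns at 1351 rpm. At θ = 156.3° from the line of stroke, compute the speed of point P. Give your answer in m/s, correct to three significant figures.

7.75

ω = 141.5 rad/s.  Crank-pin speed |V_A| = rω = 11.148 m/s, perpendicular to OA.
Rod angle: sinφ = −(r/L) sinθ ⇒ φ = -4.793°; ω_rod = −rω cosθ/√(L²−r²sin²θ) = +27.022 rad/s.
V_P = V_A + ω_rod × AP, with AP = 0.1365 m along the rod.
Components: V_Px = −rω sinθ − a·ω_rod·sinφ = -4.1729 m/s;  V_Py = rω cosθ + a·ω_rod·cosφ = -6.5325 m/s.
|V_P| = √(V_Px² + V_Py²) = 7.7516 m/s.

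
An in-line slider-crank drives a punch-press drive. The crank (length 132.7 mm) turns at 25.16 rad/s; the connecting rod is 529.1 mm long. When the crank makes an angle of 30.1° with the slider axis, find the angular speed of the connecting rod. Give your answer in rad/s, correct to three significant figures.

ω = 25.16 rad/s
The rod makes angle φ with the slider axis where L sinφ = r sinθ; differentiating, L cosφ·φ̇ = r ω cosθ.
L cosφ = √(L² − r² sin²θ) = 0.5249 m.
|ω_rod| = r ω |cosθ| / √(L² − r² sin²θ) = 0.1327·25.16·0.86515/0.5249 = 5.503 rad/s.

5.50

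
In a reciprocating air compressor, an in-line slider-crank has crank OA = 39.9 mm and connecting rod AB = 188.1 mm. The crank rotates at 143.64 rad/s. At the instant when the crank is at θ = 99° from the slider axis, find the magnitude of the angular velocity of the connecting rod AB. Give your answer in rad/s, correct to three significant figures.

4.87

ω = 143.6 rad/s
The rod makes angle φ with the slider axis where L sinφ = r sinθ; differentiating, L cosφ·φ̇ = r ω cosθ.
L cosφ = √(L² − r² sin²θ) = 0.18393 m.
|ω_rod| = r ω |cosθ| / √(L² − r² sin²θ) = 0.0399·143.6·0.15643/0.18393 = 4.8746 rad/s.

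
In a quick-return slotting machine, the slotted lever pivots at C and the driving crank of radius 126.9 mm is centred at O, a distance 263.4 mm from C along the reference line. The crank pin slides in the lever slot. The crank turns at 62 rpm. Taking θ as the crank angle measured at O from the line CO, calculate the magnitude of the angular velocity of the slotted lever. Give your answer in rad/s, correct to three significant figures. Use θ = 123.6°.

0.321

ω = 6.493 rad/s (from 62 rpm).
Crank pin A relative to C: A = (d + r cosθ, r sinθ); lever angle φ = atan2(r sinθ, d + r cosθ).
Differentiating tanφ: φ̇ = rω(d cosθ + r)/(d² + r² + 2dr cosθ).
d² + r² + 2dr cosθ = |CA|² = 0.0484884 m²;  d cosθ + r = -0.018863 m.
|ω_lever| = |0.1269·6.493·-0.018863| / 0.0484884 = 0.32053 rad/s.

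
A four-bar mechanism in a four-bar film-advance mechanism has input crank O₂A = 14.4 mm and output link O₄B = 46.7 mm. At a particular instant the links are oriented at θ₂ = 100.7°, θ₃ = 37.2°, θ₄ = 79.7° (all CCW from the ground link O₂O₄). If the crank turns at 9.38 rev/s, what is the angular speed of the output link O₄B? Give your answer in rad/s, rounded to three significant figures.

24.1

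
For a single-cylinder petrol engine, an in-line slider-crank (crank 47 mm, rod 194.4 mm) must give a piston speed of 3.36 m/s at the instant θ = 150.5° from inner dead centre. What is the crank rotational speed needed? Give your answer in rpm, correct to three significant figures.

For an in-line slider-crank, |v_piston| = rω|sinθ|·[1 + r cosθ/√(L² − r² sin²θ)].
With r = 0.047 m, L = 0.1944 m, θ = 150.5°: the bracketed kinematic factor |dx/dθ| = 0.018239 m.
ω = v/|dx/dθ| = 3.36/0.018239 = 184.22 rad/s.
N = 60ω/(2π) = 1759.2 rpm.

1760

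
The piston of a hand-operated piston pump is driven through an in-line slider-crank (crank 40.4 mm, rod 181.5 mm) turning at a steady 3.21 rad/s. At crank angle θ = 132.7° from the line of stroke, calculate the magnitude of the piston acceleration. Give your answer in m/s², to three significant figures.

ω = 3.21 rad/s
x(θ) = r cosθ + √(L² − r² sin²θ); with ω constant, a = ω²·d²x/dθ².
d²x/dθ² = −r cosθ − r²(cos2θ)/√u − r⁴ sin²2θ/(4u^{3/2}),  u = L² − r² sin²θ = 0.0320607 m².
Substituting r = 0.0404 m, L = 0.1815 m, θ = 132.7°: d²x/dθ² = +0.028013 m.
a = ω²·d²x/dθ² = (3.21)²·(+0.028013) = +0.28865 m/s²;  |a| = 0.28865 m/s².

0.289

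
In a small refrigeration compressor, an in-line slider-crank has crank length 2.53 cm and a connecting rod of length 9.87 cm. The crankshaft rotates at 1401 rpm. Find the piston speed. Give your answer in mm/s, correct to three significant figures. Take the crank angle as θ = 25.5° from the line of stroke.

1970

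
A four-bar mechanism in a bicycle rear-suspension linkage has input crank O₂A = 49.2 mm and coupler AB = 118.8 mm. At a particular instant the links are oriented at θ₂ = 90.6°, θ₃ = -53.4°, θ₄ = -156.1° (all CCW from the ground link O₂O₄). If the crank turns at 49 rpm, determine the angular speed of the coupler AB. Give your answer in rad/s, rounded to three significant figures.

ω₂ = 5.131 rad/s (from 49 rpm).
Differentiating the loop-closure r₂e^{iθ₂}+r₃e^{iθ₃}=r₁+r₄e^{iθ₄} gives r₂ω₂e^{iθ₂}+r₃ω₃e^{iθ₃}=r₄ω₄e^{iθ₄}.
Eliminating the other unknown: ω₃ = r₂ω₂ sin(θ₄−θ₂) / [r₃ sin(θ₃−θ₄)].
Numerator sine = +0.91845; denominator sine = +0.97553.
Result = 0.0492·5.131·(+0.91845) / (0.1188·(+0.97553)) = +2.0007 rad/s; magnitude 2.0007 rad/s.

2.00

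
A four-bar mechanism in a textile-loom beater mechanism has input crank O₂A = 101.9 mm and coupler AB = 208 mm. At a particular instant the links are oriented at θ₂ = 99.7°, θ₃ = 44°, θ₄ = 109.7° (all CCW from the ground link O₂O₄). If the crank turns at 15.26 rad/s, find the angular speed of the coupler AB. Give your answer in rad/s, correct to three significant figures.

ω₂ = 15.26 rad/s
Differentiating the loop-closure r₂e^{iθ₂}+r₃e^{iθ₃}=r₁+r₄e^{iθ₄} gives r₂ω₂e^{iθ₂}+r₃ω₃e^{iθ₃}=r₄ω₄e^{iθ₄}.
Eliminating the other unknown: ω₃ = r₂ω₂ sin(θ₄−θ₂) / [r₃ sin(θ₃−θ₄)].
Numerator sine = +0.17365; denominator sine = -0.91140.
Result = 0.1019·15.26·(+0.17365) / (0.208·(-0.91140)) = -1.4244 rad/s; magnitude 1.4244 rad/s.

1.42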